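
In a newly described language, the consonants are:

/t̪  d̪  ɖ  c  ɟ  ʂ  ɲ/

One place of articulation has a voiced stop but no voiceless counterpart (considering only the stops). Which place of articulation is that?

Voiceless: /t̪/ (dental), /c/ (palatal).
Voiced: /d̪/ (dental), /ɖ/ (retroflex), /ɟ/ (palatal).
Every place of articulation has a voiceless member except retroflex, where /ʈ/ would be expected.

retroflex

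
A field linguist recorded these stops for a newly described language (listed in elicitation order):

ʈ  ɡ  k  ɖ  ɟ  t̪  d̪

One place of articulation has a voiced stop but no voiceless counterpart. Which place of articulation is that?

palatal

Voiceless: /t̪/ (dental), /ʈ/ (retroflex), /k/ (velar).
Voiced: /d̪/ (dental), /ɖ/ (retroflex), /ɟ/ (palatal), /ɡ/ (velar).
Every place of articulation has a voiceless member except palatal, where /c/ would be expected.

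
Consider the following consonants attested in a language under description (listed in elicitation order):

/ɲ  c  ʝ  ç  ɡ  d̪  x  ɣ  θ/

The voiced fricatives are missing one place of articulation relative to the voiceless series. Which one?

dental

Voiceless: /θ/ (dental), /ç/ (palatal), /x/ (velar).
Voiced: /ʝ/ (palatal), /ɣ/ (velar).
Every place of articulation has a voiced member except dental, where /ð/ would be expected.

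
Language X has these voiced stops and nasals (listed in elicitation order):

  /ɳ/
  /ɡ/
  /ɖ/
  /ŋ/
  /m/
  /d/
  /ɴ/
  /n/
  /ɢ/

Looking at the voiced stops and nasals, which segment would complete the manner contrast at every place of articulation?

Oral stop: /d/ (alveolar), /ɖ/ (retroflex), /ɡ/ (velar), /ɢ/ (uvular).
Nasal: /m/ (bilabial), /n/ (alveolar), /ɳ/ (retroflex), /ŋ/ (velar), /ɴ/ (uvular).
The bilabial row has no oral stop member, so the gap is the bilabial oral stop /b/.

/b/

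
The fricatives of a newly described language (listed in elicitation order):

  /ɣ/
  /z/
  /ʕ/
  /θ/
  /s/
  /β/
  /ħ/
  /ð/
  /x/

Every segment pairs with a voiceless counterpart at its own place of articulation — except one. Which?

Dental: /θ/ ~ /ð/
Alveolar: /s/ ~ /z/
Velar: /x/ ~ /ɣ/
Pharyngeal: /ħ/ ~ /ʕ/
Bilabial: only /β/ (voiced); no voiceless partner.
So /β/ is the unpaired segment.

/β/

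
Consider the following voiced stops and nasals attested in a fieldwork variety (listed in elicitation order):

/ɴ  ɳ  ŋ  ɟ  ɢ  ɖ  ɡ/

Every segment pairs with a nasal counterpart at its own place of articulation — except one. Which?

/ɟ/

Retroflex: /ɖ/ ~ /ɳ/
Velar: /ɡ/ ~ /ŋ/
Uvular: /ɢ/ ~ /ɴ/
Palatal: only /ɟ/ (oral stop); no nasal partner.
So /ɟ/ is the unpaired segment.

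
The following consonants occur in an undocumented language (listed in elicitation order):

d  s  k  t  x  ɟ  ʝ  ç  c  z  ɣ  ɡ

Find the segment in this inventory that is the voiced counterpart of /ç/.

/ʝ/

/ç/ is a voiceless palatal fricative.
The voiced counterpart is a voiced palatal fricative — in this inventory, /ʝ/.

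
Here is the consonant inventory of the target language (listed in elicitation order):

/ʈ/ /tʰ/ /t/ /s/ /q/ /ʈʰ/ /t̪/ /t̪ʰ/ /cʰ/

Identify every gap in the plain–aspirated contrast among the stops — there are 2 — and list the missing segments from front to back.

dental: plain /t̪/, aspirated /t̪ʰ/.
alveolar: plain /t/, aspirated /tʰ/.
retroflex: plain /ʈ/, aspirated /ʈʰ/.
palatal: plain —, aspirated /cʰ/.
uvular: plain /q/, aspirated —.
Gaps, from front to back: palatal lacks plain (/c/); uvular lacks aspirated (/qʰ/).

/c/, /qʰ/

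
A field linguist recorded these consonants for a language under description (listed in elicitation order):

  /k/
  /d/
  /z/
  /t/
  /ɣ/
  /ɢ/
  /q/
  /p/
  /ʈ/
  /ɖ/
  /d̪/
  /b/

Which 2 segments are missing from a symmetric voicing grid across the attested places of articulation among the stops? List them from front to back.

place of articulation  voiceless  voiced  
bilabial          p         b       
dental            —         d̪      
alveolar          t         d       
retroflex         ʈ         ɖ       
velar             k         —       
uvular            q         ɢ       
Gaps, from front to back: dental lacks voiceless (/t̪/); velar lacks voiced (/ɡ/).

/t̪/, /ɡ/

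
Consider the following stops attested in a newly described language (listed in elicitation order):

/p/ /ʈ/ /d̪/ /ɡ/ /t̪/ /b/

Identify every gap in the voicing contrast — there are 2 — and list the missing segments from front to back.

Voiceless: /p/ (bilabial), /t̪/ (dental), /ʈ/ (retroflex).
Voiced: /b/ (bilabial), /d̪/ (dental), /ɡ/ (velar).
Gaps, from front to back: retroflex lacks voiced (/ɖ/); velar lacks voiceless (/k/).

/ɖ/, /k/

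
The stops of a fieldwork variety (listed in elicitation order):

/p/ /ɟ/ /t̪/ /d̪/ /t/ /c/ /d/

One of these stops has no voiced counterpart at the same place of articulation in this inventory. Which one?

/p/

Dental: /t̪/ ~ /d̪/
Alveolar: /t/ ~ /d/
Palatal: /c/ ~ /ɟ/
Bilabial: only /p/ (voiceless); no voiced partner.
So /p/ is the unpaired segment.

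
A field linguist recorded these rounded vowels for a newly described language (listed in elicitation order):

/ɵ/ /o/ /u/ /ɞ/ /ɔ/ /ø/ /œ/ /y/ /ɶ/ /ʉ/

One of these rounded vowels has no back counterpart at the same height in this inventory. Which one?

/ɶ/

High: /y/ ~ /ʉ/ ~ /u/
High-mid: /ø/ ~ /ɵ/ ~ /o/
Low-mid: /œ/ ~ /ɞ/ ~ /ɔ/
Low: only /ɶ/ (front); no back partner.
So /ɶ/ is the unpaired segment.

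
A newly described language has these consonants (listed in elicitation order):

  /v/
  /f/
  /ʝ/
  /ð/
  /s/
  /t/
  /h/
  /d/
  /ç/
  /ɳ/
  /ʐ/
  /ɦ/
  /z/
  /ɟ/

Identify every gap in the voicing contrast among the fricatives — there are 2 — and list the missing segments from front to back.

/θ/, /ʂ/

labiodental: voiceless /f/, voiced /v/.
dental: voiceless —, voiced /ð/.
alveolar: voiceless /s/, voiced /z/.
retroflex: voiceless —, voiced /ʐ/.
palatal: voiceless /ç/, voiced /ʝ/.
glottal: voiceless /h/, voiced /ɦ/.
Gaps, from front to back: dental lacks voiceless (/θ/); retroflex lacks voiceless (/ʂ/).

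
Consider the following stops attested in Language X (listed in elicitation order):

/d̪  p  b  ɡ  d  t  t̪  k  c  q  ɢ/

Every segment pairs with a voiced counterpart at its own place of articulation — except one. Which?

Bilabial: /p/ ~ /b/
Dental: /t̪/ ~ /d̪/
Alveolar: /t/ ~ /d/
Velar: /k/ ~ /ɡ/
Uvular: /q/ ~ /ɢ/
Palatal: only /c/ (voiceless); no voiced partner.
So /c/ is the unpaired segment.

/c/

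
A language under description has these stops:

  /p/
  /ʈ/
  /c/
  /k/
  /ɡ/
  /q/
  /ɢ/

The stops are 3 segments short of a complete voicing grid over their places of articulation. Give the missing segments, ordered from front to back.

bilabial: voiceless /p/, voiced —.
retroflex: voiceless /ʈ/, voiced —.
palatal: voiceless /c/, voiced —.
velar: voiceless /k/, voiced /ɡ/.
uvular: voiceless /q/, voiced /ɢ/.
Gaps, from front to back: bilabial lacks voiced (/b/); retroflex lacks voiced (/ɖ/); palatal lacks voiced (/ɟ/).

/b/, /ɖ/, /ɟ/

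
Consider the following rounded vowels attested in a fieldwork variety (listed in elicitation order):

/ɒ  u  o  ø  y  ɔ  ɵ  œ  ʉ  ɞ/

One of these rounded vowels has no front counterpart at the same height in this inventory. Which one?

High: /y/ ~ /ʉ/ ~ /u/
High-mid: /ø/ ~ /ɵ/ ~ /o/
Low-mid: /œ/ ~ /ɞ/ ~ /ɔ/
Low: only /ɒ/ (back); no front partner.
So /ɒ/ is the unpaired segment.

/ɒ/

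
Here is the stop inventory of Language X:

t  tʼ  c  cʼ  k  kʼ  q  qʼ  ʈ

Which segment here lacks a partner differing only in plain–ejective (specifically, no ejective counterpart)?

/ʈ/

Alveolar: /t/ ~ /tʼ/
Palatal: /c/ ~ /cʼ/
Velar: /k/ ~ /kʼ/
Uvular: /q/ ~ /qʼ/
Retroflex: only /ʈ/ (plain); no ejective partner.
So /ʈ/ is the unpaired segment.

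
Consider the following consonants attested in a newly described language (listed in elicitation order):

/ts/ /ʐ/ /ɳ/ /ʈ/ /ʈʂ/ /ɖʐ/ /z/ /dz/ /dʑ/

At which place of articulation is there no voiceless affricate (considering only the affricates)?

Voiceless: /ts/ (alveolar), /ʈʂ/ (retroflex).
Voiced: /dz/ (alveolar), /ɖʐ/ (retroflex), /dʑ/ (alveolo-palatal).
Every place of articulation has a voiceless member except alveolo-palatal, where /tɕ/ would be expected.

alveolo-palatal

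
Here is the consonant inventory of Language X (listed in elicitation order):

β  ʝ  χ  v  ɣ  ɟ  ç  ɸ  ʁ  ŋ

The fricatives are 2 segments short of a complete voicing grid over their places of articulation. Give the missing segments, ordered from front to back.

/f/, /x/

bilabial: voiceless /ɸ/, voiced /β/.
labiodental: voiceless —, voiced /v/.
palatal: voiceless /ç/, voiced /ʝ/.
velar: voiceless —, voiced /ɣ/.
uvular: voiceless /χ/, voiced /ʁ/.
Gaps, from front to back: labiodental lacks voiceless (/f/); velar lacks voiceless (/x/).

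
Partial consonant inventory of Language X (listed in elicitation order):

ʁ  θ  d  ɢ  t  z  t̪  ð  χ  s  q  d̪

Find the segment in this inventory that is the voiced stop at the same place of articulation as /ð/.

/d̪/

/ð/ is a voiced dental fricative.
The voiced stop at the same place is a voiced dental stop — in this inventory, /d̪/.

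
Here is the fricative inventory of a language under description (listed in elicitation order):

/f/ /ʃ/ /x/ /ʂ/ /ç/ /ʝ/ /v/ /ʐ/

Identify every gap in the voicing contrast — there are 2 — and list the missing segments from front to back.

labiodental: voiceless /f/, voiced /v/.
postalveolar: voiceless /ʃ/, voiced —.
retroflex: voiceless /ʂ/, voiced /ʐ/.
palatal: voiceless /ç/, voiced /ʝ/.
velar: voiceless /x/, voiced —.
Gaps, from front to back: postalveolar lacks voiced (/ʒ/); velar lacks voiced (/ɣ/).

/ʒ/, /ɣ/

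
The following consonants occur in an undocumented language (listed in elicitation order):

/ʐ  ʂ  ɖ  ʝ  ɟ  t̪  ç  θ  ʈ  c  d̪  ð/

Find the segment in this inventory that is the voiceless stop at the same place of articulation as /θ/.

/t̪/

/θ/ is a voiceless dental fricative.
The voiceless stop at the same place is a voiceless dental stop — in this inventory, /t̪/.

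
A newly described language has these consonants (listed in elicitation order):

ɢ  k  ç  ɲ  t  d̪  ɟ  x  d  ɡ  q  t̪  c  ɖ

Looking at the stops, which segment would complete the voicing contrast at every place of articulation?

place of articulation  voiceless  voiced  
dental            t̪        d̪      
alveolar          t         d       
retroflex         —         ɖ       
palatal           c         ɟ       
velar             k         ɡ       
uvular            q         ɢ       
The retroflex row has no voiceless member, so the gap is the voiceless retroflex stop /ʈ/.

/ʈ/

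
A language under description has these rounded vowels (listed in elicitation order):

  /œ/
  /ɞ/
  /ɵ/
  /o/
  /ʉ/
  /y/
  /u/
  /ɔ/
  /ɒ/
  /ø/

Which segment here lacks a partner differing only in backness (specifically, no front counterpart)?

/ɒ/

High: /y/ ~ /ʉ/ ~ /u/
High-mid: /ø/ ~ /ɵ/ ~ /o/
Low-mid: /œ/ ~ /ɞ/ ~ /ɔ/
Low: only /ɒ/ (back); no front partner.
So /ɒ/ is the unpaired segment.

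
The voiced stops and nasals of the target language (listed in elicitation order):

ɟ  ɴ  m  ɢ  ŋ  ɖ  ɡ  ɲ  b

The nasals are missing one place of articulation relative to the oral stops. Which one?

retroflex

Oral stop: /b/ (bilabial), /ɖ/ (retroflex), /ɟ/ (palatal), /ɡ/ (velar), /ɢ/ (uvular).
Nasal: /m/ (bilabial), /ɲ/ (palatal), /ŋ/ (velar), /ɴ/ (uvular).
Every place of articulation has a nasal member except retroflex, where /ɳ/ would be expected.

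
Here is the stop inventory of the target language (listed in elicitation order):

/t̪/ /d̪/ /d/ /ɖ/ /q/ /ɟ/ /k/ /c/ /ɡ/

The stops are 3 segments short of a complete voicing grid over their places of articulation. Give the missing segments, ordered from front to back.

place of articulation  voiceless  voiced  
dental            t̪        d̪      
alveolar          —         d       
retroflex         —         ɖ       
palatal           c         ɟ       
velar             k         ɡ       
uvular            q         —       
Gaps, from front to back: alveolar lacks voiceless (/t/); retroflex lacks voiceless (/ʈ/); uvular lacks voiced (/ɢ/).

/t/, /ʈ/, /ɢ/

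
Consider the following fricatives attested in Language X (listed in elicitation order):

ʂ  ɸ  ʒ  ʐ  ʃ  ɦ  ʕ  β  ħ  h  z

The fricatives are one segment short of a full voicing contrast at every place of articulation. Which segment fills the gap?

Voiceless: /ɸ/ (bilabial), /ʃ/ (postalveolar), /ʂ/ (retroflex), /ħ/ (pharyngeal), /h/ (glottal).
Voiced: /β/ (bilabial), /z/ (alveolar), /ʒ/ (postalveolar), /ʐ/ (retroflex), /ʕ/ (pharyngeal), /ɦ/ (glottal).
The alveolar row has no voiceless member, so the gap is the voiceless alveolar fricative /s/.

/s/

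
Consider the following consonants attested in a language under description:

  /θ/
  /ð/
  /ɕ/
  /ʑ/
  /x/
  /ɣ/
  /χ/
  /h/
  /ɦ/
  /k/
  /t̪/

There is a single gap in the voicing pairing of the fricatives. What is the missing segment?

dental: voiceless /θ/, voiced /ð/.
alveolo-palatal: voiceless /ɕ/, voiced /ʑ/.
velar: voiceless /x/, voiced /ɣ/.
uvular: voiceless /χ/, voiced —.
glottal: voiceless /h/, voiced /ɦ/.
The uvular row has no voiced member, so the gap is the voiced uvular fricative /ʁ/.

/ʁ/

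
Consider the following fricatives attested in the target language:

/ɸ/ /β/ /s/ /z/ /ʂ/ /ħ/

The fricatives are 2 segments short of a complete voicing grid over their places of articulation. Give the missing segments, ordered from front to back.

bilabial: voiceless /ɸ/, voiced /β/.
alveolar: voiceless /s/, voiced /z/.
retroflex: voiceless /ʂ/, voiced —.
pharyngeal: voiceless /ħ/, voiced —.
Gaps, from front to back: retroflex lacks voiced (/ʐ/); pharyngeal lacks voiced (/ʕ/).

/ʐ/, /ʕ/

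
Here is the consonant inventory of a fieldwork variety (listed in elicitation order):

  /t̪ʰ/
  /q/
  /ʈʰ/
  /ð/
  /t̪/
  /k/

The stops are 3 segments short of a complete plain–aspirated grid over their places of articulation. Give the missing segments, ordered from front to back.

Plain: /t̪/ (dental), /k/ (velar), /q/ (uvular).
Aspirated: /t̪ʰ/ (dental), /ʈʰ/ (retroflex).
Gaps, from front to back: retroflex lacks plain (/ʈ/); velar lacks aspirated (/kʰ/); uvular lacks aspirated (/qʰ/).

/ʈ/, /kʰ/, /qʰ/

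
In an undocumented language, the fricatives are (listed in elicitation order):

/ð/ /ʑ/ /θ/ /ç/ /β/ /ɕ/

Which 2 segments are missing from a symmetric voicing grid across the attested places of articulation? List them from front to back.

/ɸ/, /ʝ/

place of articulation  voiceless  voiced  
bilabial          —         β       
dental            θ         ð       
alveolo-palatal   ɕ         ʑ       
palatal           ç         —       
Gaps, from front to back: bilabial lacks voiceless (/ɸ/); palatal lacks voiced (/ʝ/).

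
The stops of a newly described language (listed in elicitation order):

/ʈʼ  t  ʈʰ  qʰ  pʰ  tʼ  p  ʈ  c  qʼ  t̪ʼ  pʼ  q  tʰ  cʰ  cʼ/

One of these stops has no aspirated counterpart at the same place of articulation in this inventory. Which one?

/t̪ʼ/

Bilabial: /p/ ~ /pʰ/ ~ /pʼ/
Alveolar: /t/ ~ /tʰ/ ~ /tʼ/
Retroflex: /ʈ/ ~ /ʈʰ/ ~ /ʈʼ/
Palatal: /c/ ~ /cʰ/ ~ /cʼ/
Uvular: /q/ ~ /qʰ/ ~ /qʼ/
Dental: only /t̪ʼ/ (ejective); no aspirated partner.
So /t̪ʼ/ is the unpaired segment.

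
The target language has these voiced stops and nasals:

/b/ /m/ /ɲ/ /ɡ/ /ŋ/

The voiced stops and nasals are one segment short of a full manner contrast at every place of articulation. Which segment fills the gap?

bilabial: oral stop /b/, nasal /m/.
palatal: oral stop —, nasal /ɲ/.
velar: oral stop /ɡ/, nasal /ŋ/.
The palatal row has no oral stop member, so the gap is the palatal oral stop /ɟ/.

/ɟ/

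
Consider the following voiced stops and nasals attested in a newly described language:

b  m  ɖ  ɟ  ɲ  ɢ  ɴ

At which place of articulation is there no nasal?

retroflex

Oral stop: /b/ (bilabial), /ɖ/ (retroflex), /ɟ/ (palatal), /ɢ/ (uvular).
Nasal: /m/ (bilabial), /ɲ/ (palatal), /ɴ/ (uvular).
Every place of articulation has a nasal member except retroflex, where /ɳ/ would be expected.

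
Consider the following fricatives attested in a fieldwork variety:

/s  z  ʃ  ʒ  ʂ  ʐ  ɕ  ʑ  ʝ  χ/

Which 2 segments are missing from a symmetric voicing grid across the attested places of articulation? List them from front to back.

place of articulation  voiceless  voiced  
alveolar          s         z       
postalveolar      ʃ         ʒ       
retroflex         ʂ         ʐ       
alveolo-palatal   ɕ         ʑ       
palatal           —         ʝ       
uvular            χ         —       
Gaps, from front to back: palatal lacks voiceless (/ç/); uvular lacks voiced (/ʁ/).

/ç/, /ʁ/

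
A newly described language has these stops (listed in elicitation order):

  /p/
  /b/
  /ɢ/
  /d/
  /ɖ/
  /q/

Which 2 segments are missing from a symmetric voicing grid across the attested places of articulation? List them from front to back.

/t/, /ʈ/

bilabial: voiceless /p/, voiced /b/.
alveolar: voiceless —, voiced /d/.
retroflex: voiceless —, voiced /ɖ/.
uvular: voiceless /q/, voiced /ɢ/.
Gaps, from front to back: alveolar lacks voiceless (/t/); retroflex lacks voiceless (/ʈ/).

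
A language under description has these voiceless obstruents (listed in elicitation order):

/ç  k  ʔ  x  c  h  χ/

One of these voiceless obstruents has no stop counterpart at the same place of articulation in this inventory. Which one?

Palatal: /c/ ~ /ç/
Velar: /k/ ~ /x/
Glottal: /ʔ/ ~ /h/
Uvular: only /χ/ (fricative); no stop partner.
So /χ/ is the unpaired segment.

/χ/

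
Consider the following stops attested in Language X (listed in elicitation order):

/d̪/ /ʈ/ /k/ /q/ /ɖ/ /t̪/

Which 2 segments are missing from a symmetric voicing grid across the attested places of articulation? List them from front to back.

/ɡ/, /ɢ/

Voiceless: /t̪/ (dental), /ʈ/ (retroflex), /k/ (velar), /q/ (uvular).
Voiced: /d̪/ (dental), /ɖ/ (retroflex).
Gaps, from front to back: velar lacks voiced (/ɡ/); uvular lacks voiced (/ɢ/).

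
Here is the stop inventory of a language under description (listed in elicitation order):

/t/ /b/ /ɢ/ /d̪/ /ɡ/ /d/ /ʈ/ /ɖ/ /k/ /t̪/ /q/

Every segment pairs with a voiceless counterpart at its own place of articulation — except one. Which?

/b/

Dental: /t̪/ ~ /d̪/
Alveolar: /t/ ~ /d/
Retroflex: /ʈ/ ~ /ɖ/
Velar: /k/ ~ /ɡ/
Uvular: /q/ ~ /ɢ/
Bilabial: only /b/ (voiced); no voiceless partner.
So /b/ is the unpaired segment.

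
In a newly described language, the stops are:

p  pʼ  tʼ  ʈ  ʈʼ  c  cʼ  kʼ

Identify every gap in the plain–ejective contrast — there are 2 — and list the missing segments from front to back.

bilabial: plain /p/, ejective /pʼ/.
alveolar: plain —, ejective /tʼ/.
retroflex: plain /ʈ/, ejective /ʈʼ/.
palatal: plain /c/, ejective /cʼ/.
velar: plain —, ejective /kʼ/.
Gaps, from front to back: alveolar lacks plain (/t/); velar lacks plain (/k/).

/t/, /k/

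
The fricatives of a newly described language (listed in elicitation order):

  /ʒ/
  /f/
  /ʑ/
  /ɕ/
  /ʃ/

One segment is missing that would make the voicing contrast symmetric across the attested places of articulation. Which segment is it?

/v/

labiodental: voiceless /f/, voiced —.
postalveolar: voiceless /ʃ/, voiced /ʒ/.
alveolo-palatal: voiceless /ɕ/, voiced /ʑ/.
The labiodental row has no voiced member, so the gap is the voiced labiodental fricative /v/.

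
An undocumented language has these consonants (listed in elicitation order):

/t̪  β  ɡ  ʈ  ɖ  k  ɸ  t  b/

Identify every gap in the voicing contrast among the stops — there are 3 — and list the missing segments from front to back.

place of articulation  voiceless  voiced  
bilabial          —         b       
dental            t̪        —       
alveolar          t         —       
retroflex         ʈ         ɖ       
velar             k         ɡ       
Gaps, from front to back: bilabial lacks voiceless (/p/); dental lacks voiced (/d̪/); alveolar lacks voiced (/d/).

/p/, /d̪/, /d/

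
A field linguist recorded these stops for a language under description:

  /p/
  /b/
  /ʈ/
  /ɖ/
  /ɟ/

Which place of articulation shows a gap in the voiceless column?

place of articulation  voiceless  voiced  
bilabial          p         b       
retroflex         ʈ         ɖ       
palatal           —         ɟ       
Every place of articulation has a voiceless member except palatal, where /c/ would be expected.

palatal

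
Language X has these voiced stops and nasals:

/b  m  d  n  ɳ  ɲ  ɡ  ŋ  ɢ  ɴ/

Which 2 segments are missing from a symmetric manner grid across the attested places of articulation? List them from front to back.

Oral stop: /b/ (bilabial), /d/ (alveolar), /ɡ/ (velar), /ɢ/ (uvular).
Nasal: /m/ (bilabial), /n/ (alveolar), /ɳ/ (retroflex), /ɲ/ (palatal), /ŋ/ (velar), /ɴ/ (uvular).
Gaps, from front to back: retroflex lacks oral stop (/ɖ/); palatal lacks oral stop (/ɟ/).

/ɖ/, /ɟ/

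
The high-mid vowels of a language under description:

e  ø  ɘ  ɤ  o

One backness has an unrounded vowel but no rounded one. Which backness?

Unrounded: /e/ (front), /ɘ/ (central), /ɤ/ (back).
Rounded: /ø/ (front), /o/ (back).
Every backness has a rounded member except central, where /ɵ/ would be expected.

central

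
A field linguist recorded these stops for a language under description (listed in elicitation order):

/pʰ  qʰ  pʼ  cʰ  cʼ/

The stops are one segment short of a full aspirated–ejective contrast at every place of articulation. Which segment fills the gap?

place of articulation  aspirated  ejective
bilabial          pʰ        pʼ      
palatal           cʰ        cʼ      
uvular            qʰ        —       
The uvular row has no ejective member, so the gap is the ejective uvular stop /qʼ/.

/qʼ/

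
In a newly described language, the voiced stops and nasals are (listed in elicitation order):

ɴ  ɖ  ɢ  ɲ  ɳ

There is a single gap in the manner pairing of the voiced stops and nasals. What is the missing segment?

/ɟ/

place of articulation  oral stop  nasal   
retroflex         ɖ         ɳ       
palatal           —         ɲ       
uvular            ɢ         ɴ       
The palatal row has no oral stop member, so the gap is the palatal oral stop /ɟ/.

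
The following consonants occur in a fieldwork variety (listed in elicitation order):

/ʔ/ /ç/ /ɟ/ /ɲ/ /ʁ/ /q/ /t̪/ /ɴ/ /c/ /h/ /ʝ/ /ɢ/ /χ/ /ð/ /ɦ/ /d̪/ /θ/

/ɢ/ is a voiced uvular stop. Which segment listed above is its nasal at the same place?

/ɴ/

The nasal at the same place is an uvular nasal — in this inventory, /ɴ/.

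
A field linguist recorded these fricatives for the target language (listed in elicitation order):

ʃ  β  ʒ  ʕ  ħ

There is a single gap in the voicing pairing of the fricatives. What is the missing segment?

/ɸ/

place of articulation  voiceless  voiced  
bilabial          —         β       
postalveolar      ʃ         ʒ       
pharyngeal        ħ         ʕ       
The bilabial row has no voiceless member, so the gap is the voiceless bilabial fricative /ɸ/.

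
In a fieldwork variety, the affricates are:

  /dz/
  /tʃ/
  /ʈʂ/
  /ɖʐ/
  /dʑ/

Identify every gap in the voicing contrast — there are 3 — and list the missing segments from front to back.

place of articulation  voiceless  voiced  
alveolar          —         dz      
postalveolar      tʃ        —       
retroflex         ʈʂ        ɖʐ      
alveolo-palatal   —         dʑ      
Gaps, from front to back: alveolar lacks voiceless (/ts/); postalveolar lacks voiced (/dʒ/); alveolo-palatal lacks voiceless (/tɕ/).

/ts/, /dʒ/, /tɕ/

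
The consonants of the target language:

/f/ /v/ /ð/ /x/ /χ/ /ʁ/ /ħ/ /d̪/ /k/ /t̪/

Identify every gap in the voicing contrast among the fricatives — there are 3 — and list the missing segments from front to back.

Voiceless: /f/ (labiodental), /x/ (velar), /χ/ (uvular), /ħ/ (pharyngeal).
Voiced: /v/ (labiodental), /ð/ (dental), /ʁ/ (uvular).
Gaps, from front to back: dental lacks voiceless (/θ/); velar lacks voiced (/ɣ/); pharyngeal lacks voiced (/ʕ/).

/θ/, /ɣ/, /ʕ/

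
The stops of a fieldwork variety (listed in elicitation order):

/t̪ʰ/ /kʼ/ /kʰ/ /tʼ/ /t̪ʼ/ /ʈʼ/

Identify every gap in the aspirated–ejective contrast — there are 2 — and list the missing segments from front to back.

dental: aspirated /t̪ʰ/, ejective /t̪ʼ/.
alveolar: aspirated —, ejective /tʼ/.
retroflex: aspirated —, ejective /ʈʼ/.
velar: aspirated /kʰ/, ejective /kʼ/.
Gaps, from front to back: alveolar lacks aspirated (/tʰ/); retroflex lacks aspirated (/ʈʰ/).

/tʰ/, /ʈʰ/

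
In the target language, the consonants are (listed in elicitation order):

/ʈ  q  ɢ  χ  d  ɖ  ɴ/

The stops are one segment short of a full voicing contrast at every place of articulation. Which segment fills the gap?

place of articulation  voiceless  voiced  
alveolar          —         d       
retroflex         ʈ         ɖ       
uvular            q         ɢ       
The alveolar row has no voiceless member, so the gap is the voiceless alveolar stop /t/.

/t/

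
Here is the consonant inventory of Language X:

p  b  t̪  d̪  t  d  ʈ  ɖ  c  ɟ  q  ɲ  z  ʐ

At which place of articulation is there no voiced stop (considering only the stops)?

uvular

bilabial: voiceless /p/, voiced /b/.
dental: voiceless /t̪/, voiced /d̪/.
alveolar: voiceless /t/, voiced /d/.
retroflex: voiceless /ʈ/, voiced /ɖ/.
palatal: voiceless /c/, voiced /ɟ/.
uvular: voiceless /q/, voiced —.
Every place of articulation has a voiced member except uvular, where /ɢ/ would be expected.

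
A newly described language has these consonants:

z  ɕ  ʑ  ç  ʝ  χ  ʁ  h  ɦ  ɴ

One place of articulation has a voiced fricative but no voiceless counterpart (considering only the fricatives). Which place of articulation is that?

Voiceless: /ɕ/ (alveolo-palatal), /ç/ (palatal), /χ/ (uvular), /h/ (glottal).
Voiced: /z/ (alveolar), /ʑ/ (alveolo-palatal), /ʝ/ (palatal), /ʁ/ (uvular), /ɦ/ (glottal).
Every place of articulation has a voiceless member except alveolar, where /s/ would be expected.

alveolar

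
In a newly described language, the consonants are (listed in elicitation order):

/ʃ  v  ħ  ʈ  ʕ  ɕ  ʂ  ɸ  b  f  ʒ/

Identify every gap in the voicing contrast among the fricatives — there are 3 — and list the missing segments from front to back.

/β/, /ʐ/, /ʑ/

place of articulation  voiceless  voiced  
bilabial          ɸ         —       
labiodental       f         v       
postalveolar      ʃ         ʒ       
retroflex         ʂ         —       
alveolo-palatal   ɕ         —       
pharyngeal        ħ         ʕ       
Gaps, from front to back: bilabial lacks voiced (/β/); retroflex lacks voiced (/ʐ/); alveolo-palatal lacks voiced (/ʑ/).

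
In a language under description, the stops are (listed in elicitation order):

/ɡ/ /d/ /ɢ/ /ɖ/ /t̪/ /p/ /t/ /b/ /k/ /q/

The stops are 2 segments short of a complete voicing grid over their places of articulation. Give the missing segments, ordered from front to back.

Voiceless: /p/ (bilabial), /t̪/ (dental), /t/ (alveolar), /k/ (velar), /q/ (uvular).
Voiced: /b/ (bilabial), /d/ (alveolar), /ɖ/ (retroflex), /ɡ/ (velar), /ɢ/ (uvular).
Gaps, from front to back: dental lacks voiced (/d̪/); retroflex lacks voiceless (/ʈ/).

/d̪/, /ʈ/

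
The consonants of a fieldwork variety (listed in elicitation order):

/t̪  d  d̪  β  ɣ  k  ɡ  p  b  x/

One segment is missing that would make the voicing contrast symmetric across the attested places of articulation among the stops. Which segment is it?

place of articulation  voiceless  voiced  
bilabial          p         b       
dental            t̪        d̪      
alveolar          —         d       
velar             k         ɡ       
The alveolar row has no voiceless member, so the gap is the voiceless alveolar stop /t/.

/t/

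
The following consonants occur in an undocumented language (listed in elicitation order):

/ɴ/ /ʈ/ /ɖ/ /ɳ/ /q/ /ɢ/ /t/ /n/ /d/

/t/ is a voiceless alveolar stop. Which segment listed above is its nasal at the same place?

/n/

The nasal at the same place is an alveolar nasal — in this inventory, /n/.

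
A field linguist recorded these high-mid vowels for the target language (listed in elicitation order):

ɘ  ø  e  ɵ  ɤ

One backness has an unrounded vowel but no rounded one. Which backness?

front: unrounded /e/, rounded /ø/.
central: unrounded /ɘ/, rounded /ɵ/.
back: unrounded /ɤ/, rounded —.
Every backness has a rounded member except back, where /o/ would be expected.

back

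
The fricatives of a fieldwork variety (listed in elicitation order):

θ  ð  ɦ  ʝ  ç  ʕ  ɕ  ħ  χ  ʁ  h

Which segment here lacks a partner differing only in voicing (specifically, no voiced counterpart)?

Dental: /θ/ ~ /ð/
Palatal: /ç/ ~ /ʝ/
Uvular: /χ/ ~ /ʁ/
Pharyngeal: /ħ/ ~ /ʕ/
Glottal: /h/ ~ /ɦ/
Alveolo-palatal: only /ɕ/ (voiceless); no voiced partner.
So /ɕ/ is the unpaired segment.

/ɕ/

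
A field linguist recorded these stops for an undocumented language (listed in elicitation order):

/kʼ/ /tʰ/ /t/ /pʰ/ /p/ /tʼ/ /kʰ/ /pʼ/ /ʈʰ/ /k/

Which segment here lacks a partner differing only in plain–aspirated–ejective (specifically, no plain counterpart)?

/ʈʰ/

Bilabial: /p/ ~ /pʰ/ ~ /pʼ/
Alveolar: /t/ ~ /tʰ/ ~ /tʼ/
Velar: /k/ ~ /kʰ/ ~ /kʼ/
Retroflex: only /ʈʰ/ (aspirated); no plain partner.
So /ʈʰ/ is the unpaired segment.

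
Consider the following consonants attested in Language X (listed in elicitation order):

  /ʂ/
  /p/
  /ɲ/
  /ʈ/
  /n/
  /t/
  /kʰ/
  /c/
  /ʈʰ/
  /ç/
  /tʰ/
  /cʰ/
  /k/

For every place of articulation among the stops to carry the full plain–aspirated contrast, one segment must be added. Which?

bilabial: plain /p/, aspirated —.
alveolar: plain /t/, aspirated /tʰ/.
retroflex: plain /ʈ/, aspirated /ʈʰ/.
palatal: plain /c/, aspirated /cʰ/.
velar: plain /k/, aspirated /kʰ/.
The bilabial row has no aspirated member, so the gap is the aspirated bilabial stop /pʰ/.

/pʰ/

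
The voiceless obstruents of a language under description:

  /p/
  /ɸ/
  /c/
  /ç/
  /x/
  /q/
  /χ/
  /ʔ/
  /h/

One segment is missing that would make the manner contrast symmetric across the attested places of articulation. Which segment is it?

bilabial: stop /p/, fricative /ɸ/.
palatal: stop /c/, fricative /ç/.
velar: stop —, fricative /x/.
uvular: stop /q/, fricative /χ/.
glottal: stop /ʔ/, fricative /h/.
The velar row has no stop member, so the gap is the velar stop /k/.

/k/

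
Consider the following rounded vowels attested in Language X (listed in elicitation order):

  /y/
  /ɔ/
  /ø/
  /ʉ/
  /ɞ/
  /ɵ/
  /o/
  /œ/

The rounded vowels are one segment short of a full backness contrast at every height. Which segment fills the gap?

/u/

Front: /y/ (high), /ø/ (high-mid), /œ/ (low-mid).
Central: /ʉ/ (high), /ɵ/ (high-mid), /ɞ/ (low-mid).
Back: /o/ (high-mid), /ɔ/ (low-mid).
The high row has no back member, so the gap is the high back rounded vowel /u/.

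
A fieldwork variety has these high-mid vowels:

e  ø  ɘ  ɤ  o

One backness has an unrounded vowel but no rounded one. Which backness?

front: unrounded /e/, rounded /ø/.
central: unrounded /ɘ/, rounded —.
back: unrounded /ɤ/, rounded /o/.
Every backness has a rounded member except central, where /ɵ/ would be expected.

central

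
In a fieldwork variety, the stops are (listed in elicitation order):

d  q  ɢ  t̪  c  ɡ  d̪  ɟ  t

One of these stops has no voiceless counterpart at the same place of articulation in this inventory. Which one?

/ɡ/

Dental: /t̪/ ~ /d̪/
Alveolar: /t/ ~ /d/
Palatal: /c/ ~ /ɟ/
Uvular: /q/ ~ /ɢ/
Velar: only /ɡ/ (voiced); no voiceless partner.
So /ɡ/ is the unpaired segment.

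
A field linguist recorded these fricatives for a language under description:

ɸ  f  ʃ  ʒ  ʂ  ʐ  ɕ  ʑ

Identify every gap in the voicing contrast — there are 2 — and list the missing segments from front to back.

/β/, /v/

bilabial: voiceless /ɸ/, voiced —.
labiodental: voiceless /f/, voiced —.
postalveolar: voiceless /ʃ/, voiced /ʒ/.
retroflex: voiceless /ʂ/, voiced /ʐ/.
alveolo-palatal: voiceless /ɕ/, voiced /ʑ/.
Gaps, from front to back: bilabial lacks voiced (/β/); labiodental lacks voiced (/v/).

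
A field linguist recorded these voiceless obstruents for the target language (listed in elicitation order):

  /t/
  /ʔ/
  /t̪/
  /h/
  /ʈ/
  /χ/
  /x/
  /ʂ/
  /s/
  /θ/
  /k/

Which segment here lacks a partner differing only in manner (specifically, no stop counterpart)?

/χ/

Dental: /t̪/ ~ /θ/
Alveolar: /t/ ~ /s/
Retroflex: /ʈ/ ~ /ʂ/
Velar: /k/ ~ /x/
Glottal: /ʔ/ ~ /h/
Uvular: only /χ/ (fricative); no stop partner.
So /χ/ is the unpaired segment.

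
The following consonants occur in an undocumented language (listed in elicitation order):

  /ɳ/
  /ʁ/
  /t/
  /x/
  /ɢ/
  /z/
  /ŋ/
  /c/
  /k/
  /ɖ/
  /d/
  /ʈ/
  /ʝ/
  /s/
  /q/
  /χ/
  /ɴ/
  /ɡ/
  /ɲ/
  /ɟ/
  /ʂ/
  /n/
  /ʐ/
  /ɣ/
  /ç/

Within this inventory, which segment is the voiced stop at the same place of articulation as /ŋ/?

/ɡ/

/ŋ/ is a velar nasal.
The voiced stop at the same place is a voiced velar stop — in this inventory, /ɡ/.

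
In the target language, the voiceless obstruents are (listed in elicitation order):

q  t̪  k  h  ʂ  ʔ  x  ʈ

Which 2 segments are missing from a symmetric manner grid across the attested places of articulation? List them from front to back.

place of articulation  stop      fricative
dental            t̪        —       
retroflex         ʈ         ʂ       
velar             k         x       
uvular            q         —       
glottal           ʔ         h       
Gaps, from front to back: dental lacks fricative (/θ/); uvular lacks fricative (/χ/).

/θ/, /χ/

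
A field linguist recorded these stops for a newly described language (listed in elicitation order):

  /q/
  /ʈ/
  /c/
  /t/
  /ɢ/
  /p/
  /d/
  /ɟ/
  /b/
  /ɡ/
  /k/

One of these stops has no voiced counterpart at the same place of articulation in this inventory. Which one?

Bilabial: /p/ ~ /b/
Alveolar: /t/ ~ /d/
Palatal: /c/ ~ /ɟ/
Velar: /k/ ~ /ɡ/
Uvular: /q/ ~ /ɢ/
Retroflex: only /ʈ/ (voiceless); no voiced partner.
So /ʈ/ is the unpaired segment.

/ʈ/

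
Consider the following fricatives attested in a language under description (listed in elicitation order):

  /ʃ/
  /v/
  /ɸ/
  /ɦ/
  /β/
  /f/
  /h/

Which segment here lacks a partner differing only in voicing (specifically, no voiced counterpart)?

Bilabial: /ɸ/ ~ /β/
Labiodental: /f/ ~ /v/
Glottal: /h/ ~ /ɦ/
Postalveolar: only /ʃ/ (voiceless); no voiced partner.
So /ʃ/ is the unpaired segment.

/ʃ/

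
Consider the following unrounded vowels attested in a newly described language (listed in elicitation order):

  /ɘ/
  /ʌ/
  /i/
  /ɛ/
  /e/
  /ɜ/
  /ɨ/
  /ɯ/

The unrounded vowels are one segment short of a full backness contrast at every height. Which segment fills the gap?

height            front     central   back    
high              i         ɨ         ɯ       
high-mid          e         ɘ         —       
low-mid           ɛ         ɜ         ʌ       
The high-mid row has no back member, so the gap is the high-mid back unrounded vowel /ɤ/.

/ɤ/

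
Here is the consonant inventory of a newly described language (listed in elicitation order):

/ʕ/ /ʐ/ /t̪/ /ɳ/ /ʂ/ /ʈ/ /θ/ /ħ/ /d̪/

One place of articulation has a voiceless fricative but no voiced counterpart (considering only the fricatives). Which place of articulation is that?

place of articulation  voiceless  voiced  
dental            θ         —       
retroflex         ʂ         ʐ       
pharyngeal        ħ         ʕ       
Every place of articulation has a voiced member except dental, where /ð/ would be expected.

dental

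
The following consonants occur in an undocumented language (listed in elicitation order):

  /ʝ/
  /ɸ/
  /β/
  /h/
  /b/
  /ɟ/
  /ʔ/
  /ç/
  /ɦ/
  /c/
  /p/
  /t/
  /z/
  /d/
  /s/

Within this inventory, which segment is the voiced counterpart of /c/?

/ɟ/

/c/ is a voiceless palatal stop.
The voiced counterpart is a voiced palatal stop — in this inventory, /ɟ/.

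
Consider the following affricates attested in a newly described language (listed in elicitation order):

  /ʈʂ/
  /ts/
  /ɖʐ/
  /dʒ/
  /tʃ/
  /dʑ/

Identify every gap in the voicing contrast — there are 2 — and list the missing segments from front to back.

Voiceless: /ts/ (alveolar), /tʃ/ (postalveolar), /ʈʂ/ (retroflex).
Voiced: /dʒ/ (postalveolar), /ɖʐ/ (retroflex), /dʑ/ (alveolo-palatal).
Gaps, from front to back: alveolar lacks voiced (/dz/); alveolo-palatal lacks voiceless (/tɕ/).

/dz/, /tɕ/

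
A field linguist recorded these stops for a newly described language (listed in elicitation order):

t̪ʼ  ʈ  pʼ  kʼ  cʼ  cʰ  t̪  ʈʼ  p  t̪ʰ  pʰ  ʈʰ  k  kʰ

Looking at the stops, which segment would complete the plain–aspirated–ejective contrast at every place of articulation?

place of articulation  plain     aspirated  ejective
bilabial          p         pʰ        pʼ      
dental            t̪        t̪ʰ       t̪ʼ     
retroflex         ʈ         ʈʰ        ʈʼ      
palatal           —         cʰ        cʼ      
velar             k         kʰ        kʼ      
The palatal row has no plain member, so the gap is the plain palatal stop /c/.

/c/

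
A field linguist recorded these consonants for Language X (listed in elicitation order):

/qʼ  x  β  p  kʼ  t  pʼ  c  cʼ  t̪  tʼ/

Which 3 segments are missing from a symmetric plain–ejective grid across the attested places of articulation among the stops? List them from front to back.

/t̪ʼ/, /k/, /q/

place of articulation  plain     ejective
bilabial          p         pʼ      
dental            t̪        —       
alveolar          t         tʼ      
palatal           c         cʼ      
velar             —         kʼ      
uvular            —         qʼ      
Gaps, from front to back: dental lacks ejective (/t̪ʼ/); velar lacks plain (/k/); uvular lacks plain (/q/).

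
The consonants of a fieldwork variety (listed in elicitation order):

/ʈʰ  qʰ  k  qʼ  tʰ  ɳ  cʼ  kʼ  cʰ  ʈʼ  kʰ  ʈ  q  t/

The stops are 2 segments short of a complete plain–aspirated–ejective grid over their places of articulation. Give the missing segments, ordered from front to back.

/tʼ/, /c/

place of articulation  plain     aspirated  ejective
alveolar          t         tʰ        —       
retroflex         ʈ         ʈʰ        ʈʼ      
palatal           —         cʰ        cʼ      
velar             k         kʰ        kʼ      
uvular            q         qʰ        qʼ      
Gaps, from front to back: alveolar lacks ejective (/tʼ/); palatal lacks plain (/c/).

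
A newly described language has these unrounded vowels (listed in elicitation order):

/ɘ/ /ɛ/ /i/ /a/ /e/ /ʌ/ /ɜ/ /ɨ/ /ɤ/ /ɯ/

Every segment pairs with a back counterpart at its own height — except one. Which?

High: /i/ ~ /ɨ/ ~ /ɯ/
High-mid: /e/ ~ /ɘ/ ~ /ɤ/
Low-mid: /ɛ/ ~ /ɜ/ ~ /ʌ/
Low: only /a/ (front); no back partner.
So /a/ is the unpaired segment.

/a/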